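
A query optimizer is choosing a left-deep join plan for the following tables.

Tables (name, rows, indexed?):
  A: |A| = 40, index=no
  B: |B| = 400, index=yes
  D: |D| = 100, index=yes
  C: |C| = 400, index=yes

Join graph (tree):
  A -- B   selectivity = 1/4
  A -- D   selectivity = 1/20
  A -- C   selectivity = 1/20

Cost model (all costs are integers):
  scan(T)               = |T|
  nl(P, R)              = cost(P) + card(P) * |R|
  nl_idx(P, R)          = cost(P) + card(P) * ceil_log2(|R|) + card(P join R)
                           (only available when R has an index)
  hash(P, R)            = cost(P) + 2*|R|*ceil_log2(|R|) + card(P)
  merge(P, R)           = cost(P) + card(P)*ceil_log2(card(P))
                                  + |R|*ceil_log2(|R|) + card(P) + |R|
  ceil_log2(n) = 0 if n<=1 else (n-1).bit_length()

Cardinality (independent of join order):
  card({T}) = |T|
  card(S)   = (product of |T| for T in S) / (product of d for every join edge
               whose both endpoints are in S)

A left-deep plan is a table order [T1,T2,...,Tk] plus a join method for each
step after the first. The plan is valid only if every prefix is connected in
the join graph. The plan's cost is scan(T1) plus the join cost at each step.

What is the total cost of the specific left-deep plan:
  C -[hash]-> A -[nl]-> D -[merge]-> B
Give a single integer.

137280

step 1: scan C: cost=400, card=400
step 2: join A via hash
    card(P join A) = 400*40/(20) = 800
    cost = 400 + 2*40*6 + 400 = 1280
step 3: join D via nl
    card(P join D) = 800*100/(20) = 4000
    cost = 1280 + 800*100 = 81280
step 4: join B via merge
    card(P join B) = 4000*400/(4) = 400000
    cost = 81280 + 4000*12 + 400*9 + 4000 + 400 = 137280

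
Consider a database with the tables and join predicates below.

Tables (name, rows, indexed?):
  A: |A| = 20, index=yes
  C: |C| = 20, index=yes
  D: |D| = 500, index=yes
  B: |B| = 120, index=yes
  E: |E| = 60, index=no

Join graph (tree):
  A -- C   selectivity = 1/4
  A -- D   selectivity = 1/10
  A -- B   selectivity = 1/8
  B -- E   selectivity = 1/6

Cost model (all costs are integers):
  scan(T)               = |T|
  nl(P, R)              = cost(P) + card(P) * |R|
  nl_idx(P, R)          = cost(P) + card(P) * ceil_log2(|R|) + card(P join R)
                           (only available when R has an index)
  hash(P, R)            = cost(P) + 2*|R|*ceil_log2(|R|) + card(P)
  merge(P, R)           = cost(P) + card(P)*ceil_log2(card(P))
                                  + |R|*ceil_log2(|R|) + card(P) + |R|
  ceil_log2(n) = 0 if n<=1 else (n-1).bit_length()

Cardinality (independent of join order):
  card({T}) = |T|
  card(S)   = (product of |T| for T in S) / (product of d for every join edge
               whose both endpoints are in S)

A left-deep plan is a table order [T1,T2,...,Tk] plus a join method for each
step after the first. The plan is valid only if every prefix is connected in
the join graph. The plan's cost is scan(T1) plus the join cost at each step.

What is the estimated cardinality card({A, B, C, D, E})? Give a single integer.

Tables in S: A(20), B(120), C(20), D(500), E(60)
Edges inside S: A-C(d=4), A-D(d=10), A-B(d=8), B-E(d=6)
numerator = 20 * 120 * 20 * 500 * 60 = 1440000000
denominator = 4 * 10 * 8 * 6 = 1920
card(S) = 1440000000 / 1920 = 750000

750000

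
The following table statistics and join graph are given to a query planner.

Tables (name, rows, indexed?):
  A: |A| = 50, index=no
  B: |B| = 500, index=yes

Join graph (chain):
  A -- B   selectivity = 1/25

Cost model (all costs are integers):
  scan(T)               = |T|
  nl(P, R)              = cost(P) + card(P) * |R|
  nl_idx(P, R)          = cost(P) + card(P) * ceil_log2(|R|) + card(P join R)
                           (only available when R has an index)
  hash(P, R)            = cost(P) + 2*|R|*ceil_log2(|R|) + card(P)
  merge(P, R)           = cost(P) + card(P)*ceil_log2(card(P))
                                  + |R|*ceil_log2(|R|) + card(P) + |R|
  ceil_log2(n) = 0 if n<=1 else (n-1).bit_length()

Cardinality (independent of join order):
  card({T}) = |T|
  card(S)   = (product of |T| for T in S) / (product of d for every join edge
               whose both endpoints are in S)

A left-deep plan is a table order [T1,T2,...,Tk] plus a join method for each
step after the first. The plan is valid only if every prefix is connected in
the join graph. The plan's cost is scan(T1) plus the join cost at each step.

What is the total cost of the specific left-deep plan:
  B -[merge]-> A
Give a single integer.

step 1: scan B: cost=500, card=500
step 2: join A via merge
    card(P join A) = 500*50/(25) = 1000
    cost = 500 + 500*9 + 50*6 + 500 + 50 = 5850

5850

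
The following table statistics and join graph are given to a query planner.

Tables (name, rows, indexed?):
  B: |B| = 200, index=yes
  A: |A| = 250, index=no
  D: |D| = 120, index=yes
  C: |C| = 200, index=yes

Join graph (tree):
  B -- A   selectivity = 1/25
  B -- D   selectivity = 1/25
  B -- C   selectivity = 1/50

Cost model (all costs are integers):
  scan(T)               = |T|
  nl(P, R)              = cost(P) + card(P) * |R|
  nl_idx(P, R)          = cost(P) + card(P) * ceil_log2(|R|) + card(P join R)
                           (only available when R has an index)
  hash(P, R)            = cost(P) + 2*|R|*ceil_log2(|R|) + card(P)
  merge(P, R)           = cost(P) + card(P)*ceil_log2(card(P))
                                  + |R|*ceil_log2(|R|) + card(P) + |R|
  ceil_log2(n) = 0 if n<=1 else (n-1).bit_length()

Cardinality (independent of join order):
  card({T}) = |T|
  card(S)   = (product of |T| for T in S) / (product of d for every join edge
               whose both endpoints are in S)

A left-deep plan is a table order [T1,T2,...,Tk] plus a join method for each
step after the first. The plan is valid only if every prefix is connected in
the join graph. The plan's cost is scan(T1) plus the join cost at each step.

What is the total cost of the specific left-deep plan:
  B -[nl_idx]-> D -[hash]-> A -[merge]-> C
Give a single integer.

153320

step 1: scan B: cost=200, card=200
step 2: join D via nl_idx
    card(P join D) = 200*120/(25) = 960
    cost = 200 + 200*7 + 960 = 2560
step 3: join A via hash
    card(P join A) = 960*250/(25) = 9600
    cost = 2560 + 2*250*8 + 960 = 7520
step 4: join C via merge
    card(P join C) = 9600*200/(50) = 38400
    cost = 7520 + 9600*14 + 200*8 + 9600 + 200 = 153320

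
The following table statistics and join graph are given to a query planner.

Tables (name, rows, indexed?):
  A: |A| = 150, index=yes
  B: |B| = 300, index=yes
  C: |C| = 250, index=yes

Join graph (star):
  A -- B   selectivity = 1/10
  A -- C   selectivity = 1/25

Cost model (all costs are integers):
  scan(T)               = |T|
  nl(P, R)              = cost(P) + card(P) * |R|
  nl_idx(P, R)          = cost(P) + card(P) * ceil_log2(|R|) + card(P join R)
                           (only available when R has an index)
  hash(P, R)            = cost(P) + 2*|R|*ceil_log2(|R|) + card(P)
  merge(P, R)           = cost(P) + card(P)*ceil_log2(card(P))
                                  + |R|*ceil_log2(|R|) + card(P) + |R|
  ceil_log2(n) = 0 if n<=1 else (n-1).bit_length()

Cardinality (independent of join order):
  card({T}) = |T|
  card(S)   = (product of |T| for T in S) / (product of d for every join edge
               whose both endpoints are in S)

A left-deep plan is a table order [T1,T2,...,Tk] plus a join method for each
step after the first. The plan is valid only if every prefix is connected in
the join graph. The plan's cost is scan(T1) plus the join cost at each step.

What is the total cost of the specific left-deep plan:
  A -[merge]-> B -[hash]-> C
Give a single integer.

13000

step 1: scan A: cost=150, card=150
step 2: join B via merge
    card(P join B) = 150*300/(10) = 4500
    cost = 150 + 150*8 + 300*9 + 150 + 300 = 4500
step 3: join C via hash
    card(P join C) = 4500*250/(25) = 45000
    cost = 4500 + 2*250*8 + 4500 = 13000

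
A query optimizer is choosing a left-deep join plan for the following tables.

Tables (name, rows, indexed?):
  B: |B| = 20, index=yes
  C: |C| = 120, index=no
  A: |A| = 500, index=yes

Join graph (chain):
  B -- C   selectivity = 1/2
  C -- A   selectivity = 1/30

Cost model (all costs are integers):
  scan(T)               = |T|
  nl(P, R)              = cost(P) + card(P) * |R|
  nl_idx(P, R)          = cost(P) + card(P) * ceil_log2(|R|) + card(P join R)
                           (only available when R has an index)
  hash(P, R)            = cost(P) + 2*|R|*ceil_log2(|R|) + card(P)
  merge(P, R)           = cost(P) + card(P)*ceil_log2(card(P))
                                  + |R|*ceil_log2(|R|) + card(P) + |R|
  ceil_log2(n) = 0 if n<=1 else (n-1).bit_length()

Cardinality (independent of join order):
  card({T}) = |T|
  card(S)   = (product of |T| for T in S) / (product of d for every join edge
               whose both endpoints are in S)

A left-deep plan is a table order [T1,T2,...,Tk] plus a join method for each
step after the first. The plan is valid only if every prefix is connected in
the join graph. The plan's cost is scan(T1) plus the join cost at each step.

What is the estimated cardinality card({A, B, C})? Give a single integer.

Tables in S: A(500), B(20), C(120)
Edges inside S: B-C(d=2), C-A(d=30)
numerator = 500 * 20 * 120 = 1200000
denominator = 2 * 30 = 60
card(S) = 1200000 / 60 = 20000

20000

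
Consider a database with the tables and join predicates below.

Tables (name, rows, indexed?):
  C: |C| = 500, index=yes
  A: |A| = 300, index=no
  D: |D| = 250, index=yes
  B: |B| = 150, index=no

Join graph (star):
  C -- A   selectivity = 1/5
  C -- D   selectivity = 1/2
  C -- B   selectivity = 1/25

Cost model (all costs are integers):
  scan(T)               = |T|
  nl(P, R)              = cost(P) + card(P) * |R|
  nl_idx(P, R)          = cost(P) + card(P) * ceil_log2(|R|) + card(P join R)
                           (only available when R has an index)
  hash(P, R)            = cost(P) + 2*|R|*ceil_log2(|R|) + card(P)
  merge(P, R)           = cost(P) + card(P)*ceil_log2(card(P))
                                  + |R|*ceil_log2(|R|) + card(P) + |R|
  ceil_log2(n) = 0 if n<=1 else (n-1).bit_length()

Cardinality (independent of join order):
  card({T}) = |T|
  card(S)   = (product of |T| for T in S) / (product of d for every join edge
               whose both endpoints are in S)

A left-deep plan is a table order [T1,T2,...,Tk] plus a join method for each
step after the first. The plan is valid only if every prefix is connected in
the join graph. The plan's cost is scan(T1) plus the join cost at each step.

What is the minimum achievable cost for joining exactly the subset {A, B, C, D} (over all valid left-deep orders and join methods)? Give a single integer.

Selinger DP over subsets of {A,B,C,D}:
  {C}: scan cost=500, card=500
  {A}: scan cost=300, card=300
  {D}: scan cost=250, card=250
  {B}: scan cost=150, card=150
  {AC}: card=30000; try (A,hash)→6400, (C,merge)→8300, (A,merge)→8500, (C,hash)→9600, (C,nl_idx)→33000, (C,nl)→150300 …(+1); best=6400 via (A,hash)
  {CD}: card=62500; try (D,hash)→5000, (C,merge)→7500, (D,merge)→7750, (C,hash)→9500, (C,nl_idx)→65000, (D,nl_idx)→67000 …(+2); best=5000 via (D,hash)
  {BC}: card=3000; try (B,hash)→3400, (C,nl_idx)→4500, (C,merge)→6500, (B,merge)→6850, (C,hash)→9300, (C,nl)→75150 …(+1); best=3400 via (B,hash)
  {ACD}: card=3750000; try (D,hash)→40400, (A,hash)→72900, (D,merge)→488650, (A,merge)→1070500, (D,nl_idx)→3996400, (D,nl)→7506400 …(+1); best=40400 via (D,hash)
  {ABC}: card=180000; try (A,hash)→11800, (B,hash)→38800, (A,merge)→45400, (B,merge)→487750, (A,nl)→903400, (B,nl)→4506400; best=11800 via (A,hash)
  {BCD}: card=375000; try (D,hash)→10400, (D,merge)→44650, (B,hash)→69900, (D,nl_idx)→402400, (D,nl)→753400, (B,merge)→1068850 …(+1); best=10400 via (D,hash)
  {ABCD}: card=22500000; try (D,hash)→195800, (A,hash)→390800, (D,merge)→3434050, (B,hash)→3792800, (A,merge)→7513400, (D,nl_idx)→23951800 …(+4); best=195800 via (D,hash)

195800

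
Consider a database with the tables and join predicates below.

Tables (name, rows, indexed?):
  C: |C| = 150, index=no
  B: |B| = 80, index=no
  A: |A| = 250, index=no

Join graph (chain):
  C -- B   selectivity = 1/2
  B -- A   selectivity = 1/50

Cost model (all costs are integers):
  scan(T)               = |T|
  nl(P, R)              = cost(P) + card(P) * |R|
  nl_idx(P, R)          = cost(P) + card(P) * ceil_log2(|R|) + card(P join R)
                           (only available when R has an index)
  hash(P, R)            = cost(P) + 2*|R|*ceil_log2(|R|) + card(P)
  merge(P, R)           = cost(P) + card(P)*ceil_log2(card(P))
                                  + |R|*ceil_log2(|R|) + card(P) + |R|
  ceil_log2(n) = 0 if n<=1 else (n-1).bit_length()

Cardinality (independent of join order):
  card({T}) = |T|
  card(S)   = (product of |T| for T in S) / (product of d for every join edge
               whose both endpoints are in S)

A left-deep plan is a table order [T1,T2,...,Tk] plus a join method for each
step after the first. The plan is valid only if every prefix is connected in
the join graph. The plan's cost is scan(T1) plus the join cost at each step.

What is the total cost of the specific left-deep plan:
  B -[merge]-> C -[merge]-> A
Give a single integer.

step 1: scan B: cost=80, card=80
step 2: join C via merge
    card(P join C) = 80*150/(2) = 6000
    cost = 80 + 80*7 + 150*8 + 80 + 150 = 2070
step 3: join A via merge
    card(P join A) = 6000*250/(50) = 30000
    cost = 2070 + 6000*13 + 250*8 + 6000 + 250 = 88320

88320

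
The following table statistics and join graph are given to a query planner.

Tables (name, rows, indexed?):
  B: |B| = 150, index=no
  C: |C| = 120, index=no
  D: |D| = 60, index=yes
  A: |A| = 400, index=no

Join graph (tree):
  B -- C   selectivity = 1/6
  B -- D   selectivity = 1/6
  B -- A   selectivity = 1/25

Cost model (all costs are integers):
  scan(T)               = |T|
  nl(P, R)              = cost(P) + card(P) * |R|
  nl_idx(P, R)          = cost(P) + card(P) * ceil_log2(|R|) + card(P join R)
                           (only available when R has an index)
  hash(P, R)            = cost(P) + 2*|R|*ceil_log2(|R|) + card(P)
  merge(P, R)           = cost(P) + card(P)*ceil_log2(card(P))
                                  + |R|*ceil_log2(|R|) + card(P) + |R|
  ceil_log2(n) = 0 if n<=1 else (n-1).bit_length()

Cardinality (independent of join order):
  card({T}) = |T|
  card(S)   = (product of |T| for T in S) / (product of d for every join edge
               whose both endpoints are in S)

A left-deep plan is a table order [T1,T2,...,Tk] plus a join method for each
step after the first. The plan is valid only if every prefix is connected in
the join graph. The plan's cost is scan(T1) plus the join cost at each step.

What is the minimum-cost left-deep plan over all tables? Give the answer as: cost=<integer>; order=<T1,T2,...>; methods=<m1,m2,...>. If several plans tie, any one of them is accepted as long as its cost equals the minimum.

cost=32000; order=A,B,D,C; methods=hash,hash,hash

Selinger DP (subsets sized 1..n):
  {B}: scan cost=150, card=150
  {C}: scan cost=120, card=120
  {D}: scan cost=60, card=60
  {A}: scan cost=400, card=400
  {BC}: card=3000; try (C,hash)→1980, (B,merge)→2430, (C,merge)→2460, (B,hash)→2640, (B,nl)→18120, (C,nl)→18150; best=1980 via (C,hash)
  {BD}: card=1500; try (D,hash)→1020, (B,merge)→1830, (D,merge)→1920, (B,hash)→2520, (D,nl_idx)→2550, (B,nl)→9060 …(+1); best=1020 via (D,hash)
  {AB}: card=2400; try (B,hash)→3200, (A,merge)→5500, (B,merge)→5750, (A,hash)→7500, (A,nl)→60150, (B,nl)→60400; best=3200 via (B,hash)
  {BCD}: card=30000; try (C,hash)→4200, (D,hash)→5700, (C,merge)→19980, (D,merge)→41400, (D,nl_idx)→49980, (C,nl)→181020 …(+1); best=4200 via (C,hash)
  {ABC}: card=48000; try (C,hash)→7280, (A,hash)→12180, (C,merge)→35360, (A,merge)→44980, (C,nl)→291200, (A,nl)→1201980; best=7280 via (C,hash)
  {ABD}: card=24000; try (D,hash)→6320, (A,hash)→9720, (A,merge)→23020, (D,merge)→34820, (D,nl_idx)→41600, (D,nl)→147200 …(+1); best=6320 via (D,hash)
  {ABCD}: card=480000; try (C,hash)→32000, (A,hash)→41400, (D,hash)→56000, (C,merge)→391280, (A,merge)→488200, (D,nl_idx)→775280 …(+4); best=32000 via (C,hash)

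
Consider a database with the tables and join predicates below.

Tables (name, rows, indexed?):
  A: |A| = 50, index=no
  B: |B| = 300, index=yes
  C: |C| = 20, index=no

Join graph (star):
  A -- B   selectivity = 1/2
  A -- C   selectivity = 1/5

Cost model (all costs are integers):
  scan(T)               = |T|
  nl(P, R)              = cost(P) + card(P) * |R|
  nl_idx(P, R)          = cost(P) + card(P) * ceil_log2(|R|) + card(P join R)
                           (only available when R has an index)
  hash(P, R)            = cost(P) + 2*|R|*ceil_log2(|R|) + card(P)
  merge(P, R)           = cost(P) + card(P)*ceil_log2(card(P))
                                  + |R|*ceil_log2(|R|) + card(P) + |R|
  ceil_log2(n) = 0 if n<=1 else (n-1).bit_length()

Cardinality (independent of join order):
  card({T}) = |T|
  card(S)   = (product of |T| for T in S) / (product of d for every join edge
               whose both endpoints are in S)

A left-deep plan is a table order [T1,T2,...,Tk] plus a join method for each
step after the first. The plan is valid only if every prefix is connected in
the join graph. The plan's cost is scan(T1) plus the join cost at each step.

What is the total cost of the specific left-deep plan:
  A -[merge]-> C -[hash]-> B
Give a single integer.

step 1: scan A: cost=50, card=50
step 2: join C via merge
    card(P join C) = 50*20/(5) = 200
    cost = 50 + 50*6 + 20*5 + 50 + 20 = 520
step 3: join B via hash
    card(P join B) = 200*300/(2) = 30000
    cost = 520 + 2*300*9 + 200 = 6120

6120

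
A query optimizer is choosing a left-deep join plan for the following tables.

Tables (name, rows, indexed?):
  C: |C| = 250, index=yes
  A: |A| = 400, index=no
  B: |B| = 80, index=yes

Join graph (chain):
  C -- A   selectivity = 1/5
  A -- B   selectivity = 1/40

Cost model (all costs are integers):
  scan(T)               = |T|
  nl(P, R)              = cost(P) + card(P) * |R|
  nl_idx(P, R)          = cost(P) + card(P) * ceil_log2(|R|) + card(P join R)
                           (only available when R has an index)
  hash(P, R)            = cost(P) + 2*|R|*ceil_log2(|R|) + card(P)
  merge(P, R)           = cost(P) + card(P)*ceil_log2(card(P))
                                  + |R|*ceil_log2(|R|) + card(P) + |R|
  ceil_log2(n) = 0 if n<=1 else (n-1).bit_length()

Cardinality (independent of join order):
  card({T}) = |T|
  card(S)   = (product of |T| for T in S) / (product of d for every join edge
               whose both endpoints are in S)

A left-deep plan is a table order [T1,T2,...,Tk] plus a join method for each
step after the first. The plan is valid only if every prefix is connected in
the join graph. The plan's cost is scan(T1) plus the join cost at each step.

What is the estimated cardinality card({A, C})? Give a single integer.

20000

Tables in S: A(400), C(250)
Edges inside S: C-A(d=5)
numerator = 400 * 250 = 100000
denominator = 5 = 5
card(S) = 100000 / 5 = 20000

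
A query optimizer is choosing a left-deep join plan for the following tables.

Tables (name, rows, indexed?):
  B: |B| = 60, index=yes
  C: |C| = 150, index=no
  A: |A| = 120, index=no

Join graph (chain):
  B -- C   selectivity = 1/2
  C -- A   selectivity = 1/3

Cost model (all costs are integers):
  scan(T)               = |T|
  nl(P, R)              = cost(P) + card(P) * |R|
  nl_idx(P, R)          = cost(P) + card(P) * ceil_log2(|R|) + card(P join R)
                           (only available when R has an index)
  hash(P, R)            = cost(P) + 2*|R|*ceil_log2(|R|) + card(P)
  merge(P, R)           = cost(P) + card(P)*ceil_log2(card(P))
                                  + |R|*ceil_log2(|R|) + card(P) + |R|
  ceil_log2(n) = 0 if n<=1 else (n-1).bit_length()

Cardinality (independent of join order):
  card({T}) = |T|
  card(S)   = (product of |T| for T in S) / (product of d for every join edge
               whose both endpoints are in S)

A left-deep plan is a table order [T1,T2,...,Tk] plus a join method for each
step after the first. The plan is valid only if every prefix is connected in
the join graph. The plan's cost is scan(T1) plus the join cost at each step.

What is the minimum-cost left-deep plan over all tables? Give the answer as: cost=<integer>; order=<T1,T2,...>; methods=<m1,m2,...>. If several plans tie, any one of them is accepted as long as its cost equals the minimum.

Selinger DP (subsets sized 1..n):
  {B}: scan cost=60, card=60
  {C}: scan cost=150, card=150
  {A}: scan cost=120, card=120
  {BC}: card=4500; try (B,hash)→1020, (C,merge)→1830, (B,merge)→1920, (C,hash)→2520, (B,nl_idx)→5550, (C,nl)→9060 …(+1); best=1020 via (B,hash)
  {AC}: card=6000; try (A,hash)→1980, (C,merge)→2430, (A,merge)→2460, (C,hash)→2640, (C,nl)→18120, (A,nl)→18150; best=1980 via (A,hash)
  {ABC}: card=180000; try (A,hash)→7200, (B,hash)→8700, (A,merge)→64980, (B,merge)→86400, (B,nl_idx)→217980, (B,nl)→361980 …(+1); best=7200 via (A,hash)

cost=7200; order=C,B,A; methods=hash,hash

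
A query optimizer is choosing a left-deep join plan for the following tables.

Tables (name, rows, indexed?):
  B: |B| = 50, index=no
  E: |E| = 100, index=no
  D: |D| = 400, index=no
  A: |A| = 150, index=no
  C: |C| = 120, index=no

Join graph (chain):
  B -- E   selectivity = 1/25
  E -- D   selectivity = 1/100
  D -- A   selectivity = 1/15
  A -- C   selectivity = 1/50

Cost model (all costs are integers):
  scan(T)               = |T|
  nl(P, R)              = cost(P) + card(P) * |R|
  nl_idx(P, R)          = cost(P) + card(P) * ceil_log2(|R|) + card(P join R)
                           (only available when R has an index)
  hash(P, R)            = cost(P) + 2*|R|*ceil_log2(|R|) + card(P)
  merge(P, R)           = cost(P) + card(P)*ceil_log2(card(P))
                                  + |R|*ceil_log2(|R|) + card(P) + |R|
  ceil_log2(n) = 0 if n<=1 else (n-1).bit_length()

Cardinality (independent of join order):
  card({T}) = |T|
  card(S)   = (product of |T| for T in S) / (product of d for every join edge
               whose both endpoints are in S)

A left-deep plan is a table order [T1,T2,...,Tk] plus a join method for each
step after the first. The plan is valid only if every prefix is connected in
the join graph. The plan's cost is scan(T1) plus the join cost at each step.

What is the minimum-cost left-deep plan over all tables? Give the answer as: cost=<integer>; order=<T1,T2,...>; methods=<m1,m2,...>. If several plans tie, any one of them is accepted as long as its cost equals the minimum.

cost=16080; order=D,E,B,A,C; methods=hash,hash,hash,hash

Selinger DP (subsets sized 1..n):
  {B}: scan cost=50, card=50
  {E}: scan cost=100, card=100
  {D}: scan cost=400, card=400
  {A}: scan cost=150, card=150
  {C}: scan cost=120, card=120
  {BE}: card=200; try (B,hash)→800, (E,merge)→1200, (B,merge)→1250, (E,hash)→1500, (E,nl)→5050, (B,nl)→5100; best=800 via (B,hash)
  {DE}: card=400; try (E,hash)→2200, (D,merge)→4900, (E,merge)→5200, (D,hash)→7400, (D,nl)→40100, (E,nl)→40400; best=2200 via (E,hash)
  {AD}: card=4000; try (A,hash)→3200, (D,merge)→5500, (A,merge)→5750, (D,hash)→7500, (D,nl)→60150, (A,nl)→60400; best=3200 via (A,hash)
  {AC}: card=360; try (C,hash)→1980, (A,merge)→2430, (C,merge)→2460, (A,hash)→2640, (A,nl)→18120, (C,nl)→18150; best=1980 via (C,hash)
  {BDE}: card=800; try (B,hash)→3200, (B,merge)→6550, (D,merge)→6600, (D,hash)→8200, (B,nl)→22200, (D,nl)→80800; best=3200 via (B,hash)
  {ADE}: card=4000; try (A,hash)→5000, (A,merge)→7550, (E,hash)→8600, (E,merge)→56000, (A,nl)→62200, (E,nl)→403200; best=5000 via (A,hash)
  {ACD}: card=9600; try (C,hash)→8880, (D,hash)→9540, (D,merge)→9580, (C,merge)→56160, (D,nl)→145980, (C,nl)→483200; best=8880 via (C,hash)
  {ABDE}: card=8000; try (A,hash)→6400, (B,hash)→9600, (A,merge)→13350, (B,merge)→57350, (A,nl)→123200, (B,nl)→205000; best=6400 via (A,hash)
  {ACDE}: card=9600; try (C,hash)→10680, (E,hash)→19880, (C,merge)→57960, (E,merge)→153680, (C,nl)→485000, (E,nl)→968880; best=10680 via (C,hash)
  {ABCDE}: card=19200; try (C,hash)→16080, (B,hash)→20880, (C,merge)→119360, (B,merge)→155030, (B,nl)→490680, (C,nl)→966400; best=16080 via (C,hash)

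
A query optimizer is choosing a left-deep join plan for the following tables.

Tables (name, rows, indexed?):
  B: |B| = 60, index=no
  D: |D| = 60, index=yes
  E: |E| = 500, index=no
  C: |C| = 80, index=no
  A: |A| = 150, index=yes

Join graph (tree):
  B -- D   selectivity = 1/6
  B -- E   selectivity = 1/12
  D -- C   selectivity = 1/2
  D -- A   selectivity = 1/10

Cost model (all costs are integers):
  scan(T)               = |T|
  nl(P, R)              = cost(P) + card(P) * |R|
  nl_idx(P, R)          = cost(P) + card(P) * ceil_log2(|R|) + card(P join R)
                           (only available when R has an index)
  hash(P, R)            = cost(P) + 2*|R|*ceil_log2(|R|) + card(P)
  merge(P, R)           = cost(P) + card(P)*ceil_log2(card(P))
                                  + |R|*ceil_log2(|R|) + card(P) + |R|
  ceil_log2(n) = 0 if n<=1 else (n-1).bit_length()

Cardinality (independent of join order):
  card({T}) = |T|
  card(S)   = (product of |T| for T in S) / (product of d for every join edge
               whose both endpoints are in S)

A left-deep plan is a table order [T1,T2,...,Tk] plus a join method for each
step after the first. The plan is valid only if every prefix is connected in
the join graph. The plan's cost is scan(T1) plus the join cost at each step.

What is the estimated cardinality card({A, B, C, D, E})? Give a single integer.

15000000

Tables in S: A(150), B(60), C(80), D(60), E(500)
Edges inside S: B-D(d=6), B-E(d=12), D-C(d=2), D-A(d=10)
numerator = 150 * 60 * 80 * 60 * 500 = 21600000000
denominator = 6 * 12 * 2 * 10 = 1440
card(S) = 21600000000 / 1440 = 15000000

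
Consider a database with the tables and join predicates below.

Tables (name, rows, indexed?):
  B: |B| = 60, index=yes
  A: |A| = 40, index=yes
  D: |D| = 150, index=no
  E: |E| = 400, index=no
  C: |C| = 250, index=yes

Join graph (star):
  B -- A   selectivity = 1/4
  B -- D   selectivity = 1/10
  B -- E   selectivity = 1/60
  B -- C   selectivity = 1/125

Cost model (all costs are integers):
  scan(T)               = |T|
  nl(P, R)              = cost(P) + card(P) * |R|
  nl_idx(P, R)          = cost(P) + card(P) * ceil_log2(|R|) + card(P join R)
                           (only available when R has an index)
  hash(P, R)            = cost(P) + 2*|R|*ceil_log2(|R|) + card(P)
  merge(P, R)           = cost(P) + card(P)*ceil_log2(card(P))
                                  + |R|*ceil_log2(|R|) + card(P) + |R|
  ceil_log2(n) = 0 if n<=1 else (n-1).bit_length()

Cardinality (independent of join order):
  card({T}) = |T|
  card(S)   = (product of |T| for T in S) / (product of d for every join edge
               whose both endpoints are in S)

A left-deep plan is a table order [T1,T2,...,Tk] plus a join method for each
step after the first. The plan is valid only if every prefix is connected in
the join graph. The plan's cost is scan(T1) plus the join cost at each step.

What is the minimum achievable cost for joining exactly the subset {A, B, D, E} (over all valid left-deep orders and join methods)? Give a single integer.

8800

Selinger DP over subsets of {A,B,D,E}:
  {B}: scan cost=60, card=60
  {A}: scan cost=40, card=40
  {D}: scan cost=150, card=150
  {E}: scan cost=400, card=400
  {AB}: card=600; try (A,hash)→600, (B,merge)→740, (A,merge)→760, (B,hash)→800, (B,nl_idx)→880, (A,nl_idx)→1020 …(+2); best=600 via (A,hash)
  {BD}: card=900; try (B,hash)→1020, (D,merge)→1830, (B,merge)→1920, (B,nl_idx)→1950, (D,hash)→2520, (D,nl)→9060 …(+1); best=1020 via (B,hash)
  {BE}: card=400; try (B,hash)→1520, (B,nl_idx)→3200, (E,merge)→4480, (B,merge)→4820, (E,hash)→7320, (E,nl)→24060 …(+1); best=1520 via (B,hash)
  {ABD}: card=9000; try (A,hash)→2400, (D,hash)→3600, (D,merge)→8550, (A,merge)→11200, (A,nl_idx)→15420, (A,nl)→37020 …(+1); best=2400 via (A,hash)
  {ABE}: card=4000; try (A,hash)→2400, (A,merge)→5800, (A,nl_idx)→7920, (E,hash)→8400, (E,merge)→11200, (A,nl)→17520 …(+1); best=2400 via (A,hash)
  {BDE}: card=6000; try (D,hash)→4320, (D,merge)→6870, (E,hash)→9120, (E,merge)→14920, (D,nl)→61520, (E,nl)→361020; best=4320 via (D,hash)
  {ABDE}: card=60000; try (D,hash)→8800, (A,hash)→10800, (E,hash)→18600, (D,merge)→55750, (A,merge)→88600, (A,nl_idx)→100320 …(+4); best=8800 via (D,hash)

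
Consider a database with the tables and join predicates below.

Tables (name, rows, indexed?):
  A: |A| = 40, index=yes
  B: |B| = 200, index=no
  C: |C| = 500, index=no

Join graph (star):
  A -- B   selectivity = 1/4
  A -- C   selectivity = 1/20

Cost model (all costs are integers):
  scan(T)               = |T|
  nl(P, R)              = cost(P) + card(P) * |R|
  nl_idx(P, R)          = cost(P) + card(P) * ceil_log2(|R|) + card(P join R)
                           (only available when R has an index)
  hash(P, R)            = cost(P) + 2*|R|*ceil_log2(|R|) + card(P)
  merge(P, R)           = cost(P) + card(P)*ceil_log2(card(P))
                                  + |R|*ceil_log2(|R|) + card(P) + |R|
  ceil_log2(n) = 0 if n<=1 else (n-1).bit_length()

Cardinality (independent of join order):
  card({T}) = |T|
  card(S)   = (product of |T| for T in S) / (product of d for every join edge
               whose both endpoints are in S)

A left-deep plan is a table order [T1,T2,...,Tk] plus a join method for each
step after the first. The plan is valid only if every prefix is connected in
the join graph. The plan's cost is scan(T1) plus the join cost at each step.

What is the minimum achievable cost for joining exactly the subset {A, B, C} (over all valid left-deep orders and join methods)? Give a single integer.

Selinger DP over subsets of {A,B,C}:
  {A}: scan cost=40, card=40
  {B}: scan cost=200, card=200
  {C}: scan cost=500, card=500
  {AB}: card=2000; try (A,hash)→880, (B,merge)→2120, (A,merge)→2280, (B,hash)→3280, (A,nl_idx)→3400, (B,nl)→8040 …(+1); best=880 via (A,hash)
  {AC}: card=1000; try (A,hash)→1480, (A,nl_idx)→4500, (C,merge)→5320, (A,merge)→5780, (C,hash)→9080, (C,nl)→20040 …(+1); best=1480 via (A,hash)
  {ABC}: card=50000; try (B,hash)→5680, (C,hash)→11880, (B,merge)→14280, (C,merge)→29880, (B,nl)→201480, (C,nl)→1000880; best=5680 via (B,hash)

5680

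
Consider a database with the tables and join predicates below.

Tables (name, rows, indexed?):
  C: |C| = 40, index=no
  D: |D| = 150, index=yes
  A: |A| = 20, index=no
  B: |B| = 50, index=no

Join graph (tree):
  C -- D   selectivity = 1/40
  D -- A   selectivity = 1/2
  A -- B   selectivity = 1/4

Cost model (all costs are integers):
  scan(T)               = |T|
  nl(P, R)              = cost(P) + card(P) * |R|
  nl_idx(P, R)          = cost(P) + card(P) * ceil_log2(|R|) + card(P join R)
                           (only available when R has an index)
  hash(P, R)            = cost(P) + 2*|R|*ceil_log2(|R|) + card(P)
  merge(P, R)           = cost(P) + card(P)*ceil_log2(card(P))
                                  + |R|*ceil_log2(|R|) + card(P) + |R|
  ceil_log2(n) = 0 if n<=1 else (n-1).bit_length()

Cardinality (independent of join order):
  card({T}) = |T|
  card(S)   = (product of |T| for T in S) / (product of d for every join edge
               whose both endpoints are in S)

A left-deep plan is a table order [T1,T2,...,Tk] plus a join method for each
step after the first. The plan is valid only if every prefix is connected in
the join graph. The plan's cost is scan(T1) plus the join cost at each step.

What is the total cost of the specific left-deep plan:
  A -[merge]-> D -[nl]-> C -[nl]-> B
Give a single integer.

step 1: scan A: cost=20, card=20
step 2: join D via merge
    card(P join D) = 20*150/(2) = 1500
    cost = 20 + 20*5 + 150*8 + 20 + 150 = 1490
step 3: join C via nl
    card(P join C) = 1500*40/(40) = 1500
    cost = 1490 + 1500*40 = 61490
step 4: join B via nl
    card(P join B) = 1500*50/(4) = 18750
    cost = 61490 + 1500*50 = 136490

136490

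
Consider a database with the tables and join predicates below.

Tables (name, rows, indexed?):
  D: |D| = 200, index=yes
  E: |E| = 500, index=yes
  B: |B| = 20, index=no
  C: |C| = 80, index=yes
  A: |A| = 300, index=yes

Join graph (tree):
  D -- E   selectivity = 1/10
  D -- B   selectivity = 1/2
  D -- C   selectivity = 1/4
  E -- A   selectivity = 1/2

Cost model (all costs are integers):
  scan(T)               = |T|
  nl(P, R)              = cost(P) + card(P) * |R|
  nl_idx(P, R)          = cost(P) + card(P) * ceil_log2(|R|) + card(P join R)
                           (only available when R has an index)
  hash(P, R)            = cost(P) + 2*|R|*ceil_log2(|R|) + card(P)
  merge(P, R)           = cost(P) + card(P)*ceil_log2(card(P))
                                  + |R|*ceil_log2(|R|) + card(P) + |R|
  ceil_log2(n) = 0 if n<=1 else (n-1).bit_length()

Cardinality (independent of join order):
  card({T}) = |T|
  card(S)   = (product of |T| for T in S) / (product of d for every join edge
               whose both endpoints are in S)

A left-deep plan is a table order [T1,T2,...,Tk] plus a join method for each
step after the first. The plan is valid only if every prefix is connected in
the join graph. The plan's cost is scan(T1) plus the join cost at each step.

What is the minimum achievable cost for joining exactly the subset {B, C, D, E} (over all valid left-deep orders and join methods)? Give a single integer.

52720

Selinger DP over subsets of {B,C,D,E}:
  {D}: scan cost=200, card=200
  {E}: scan cost=500, card=500
  {B}: scan cost=20, card=20
  {C}: scan cost=80, card=80
  {DE}: card=10000; try (D,hash)→4200, (E,merge)→7000, (D,merge)→7300, (E,hash)→9400, (E,nl_idx)→12000, (D,nl_idx)→14500 …(+2); best=4200 via (D,hash)
  {BD}: card=2000; try (B,hash)→600, (D,merge)→1940, (B,merge)→2120, (D,nl_idx)→2180, (D,hash)→3240, (D,nl)→4020 …(+1); best=600 via (B,hash)
  {CD}: card=4000; try (C,hash)→1520, (D,merge)→2520, (C,merge)→2640, (D,hash)→3360, (D,nl_idx)→4720, (C,nl_idx)→5600 …(+2); best=1520 via (C,hash)
  {BDE}: card=100000; try (E,hash)→11600, (B,hash)→14400, (E,merge)→29600, (E,nl_idx)→118600, (B,merge)→154320, (B,nl)→204200 …(+1); best=11600 via (E,hash)
  {CDE}: card=200000; try (E,hash)→14520, (C,hash)→15320, (E,merge)→58520, (C,merge)→154840, (E,nl_idx)→237520, (C,nl_idx)→274200 …(+2); best=14520 via (E,hash)
  {BCD}: card=40000; try (C,hash)→3720, (B,hash)→5720, (C,merge)→25240, (B,merge)→53640, (C,nl_idx)→54600, (B,nl)→81520 …(+1); best=3720 via (C,hash)
  {BCDE}: card=2000000; try (E,hash)→52720, (C,hash)→112720, (B,hash)→214720, (E,merge)→688720, (C,merge)→1812240, (E,nl_idx)→2363720 …(+5); best=52720 via (E,hash)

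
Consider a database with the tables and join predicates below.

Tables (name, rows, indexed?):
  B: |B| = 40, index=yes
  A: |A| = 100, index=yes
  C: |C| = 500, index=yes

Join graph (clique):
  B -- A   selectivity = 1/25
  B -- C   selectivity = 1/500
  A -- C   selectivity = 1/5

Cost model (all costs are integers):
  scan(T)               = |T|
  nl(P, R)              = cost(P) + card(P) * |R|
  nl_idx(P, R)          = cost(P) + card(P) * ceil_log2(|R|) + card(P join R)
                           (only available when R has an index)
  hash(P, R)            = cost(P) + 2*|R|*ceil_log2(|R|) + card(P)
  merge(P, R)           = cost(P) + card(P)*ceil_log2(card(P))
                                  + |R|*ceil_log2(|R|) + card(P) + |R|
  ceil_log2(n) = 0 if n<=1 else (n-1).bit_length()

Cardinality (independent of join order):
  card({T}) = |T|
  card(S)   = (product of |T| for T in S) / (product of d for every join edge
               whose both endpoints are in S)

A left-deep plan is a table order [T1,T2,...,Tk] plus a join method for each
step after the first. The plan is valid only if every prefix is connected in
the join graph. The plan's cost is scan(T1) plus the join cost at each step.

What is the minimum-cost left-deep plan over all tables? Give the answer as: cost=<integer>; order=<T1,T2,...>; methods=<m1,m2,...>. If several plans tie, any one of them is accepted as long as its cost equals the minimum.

cost=752; order=B,C,A; methods=nl_idx,nl_idx

Selinger DP (subsets sized 1..n):
  {B}: scan cost=40, card=40
  {A}: scan cost=100, card=100
  {C}: scan cost=500, card=500
  {AB}: card=160; try (A,nl_idx)→480, (B,hash)→680, (B,nl_idx)→860, (A,merge)→1120, (B,merge)→1180, (A,hash)→1480 …(+2); best=480 via (A,nl_idx)
  {BC}: card=40; try (C,nl_idx)→440, (B,hash)→1480, (B,nl_idx)→3540, (C,merge)→5320, (B,merge)→5780, (C,hash)→9080 …(+2); best=440 via (C,nl_idx)
  {AC}: card=10000; try (A,hash)→2400, (C,merge)→5900, (A,merge)→6300, (C,hash)→9200, (C,nl_idx)→11000, (A,nl_idx)→14000 …(+2); best=2400 via (A,hash)
  {ABC}: card=32; try (A,nl_idx)→752, (A,merge)→1520, (A,hash)→1880, (C,nl_idx)→1952, (A,nl)→4440, (C,merge)→6920 …(+6); best=752 via (A,nl_idx)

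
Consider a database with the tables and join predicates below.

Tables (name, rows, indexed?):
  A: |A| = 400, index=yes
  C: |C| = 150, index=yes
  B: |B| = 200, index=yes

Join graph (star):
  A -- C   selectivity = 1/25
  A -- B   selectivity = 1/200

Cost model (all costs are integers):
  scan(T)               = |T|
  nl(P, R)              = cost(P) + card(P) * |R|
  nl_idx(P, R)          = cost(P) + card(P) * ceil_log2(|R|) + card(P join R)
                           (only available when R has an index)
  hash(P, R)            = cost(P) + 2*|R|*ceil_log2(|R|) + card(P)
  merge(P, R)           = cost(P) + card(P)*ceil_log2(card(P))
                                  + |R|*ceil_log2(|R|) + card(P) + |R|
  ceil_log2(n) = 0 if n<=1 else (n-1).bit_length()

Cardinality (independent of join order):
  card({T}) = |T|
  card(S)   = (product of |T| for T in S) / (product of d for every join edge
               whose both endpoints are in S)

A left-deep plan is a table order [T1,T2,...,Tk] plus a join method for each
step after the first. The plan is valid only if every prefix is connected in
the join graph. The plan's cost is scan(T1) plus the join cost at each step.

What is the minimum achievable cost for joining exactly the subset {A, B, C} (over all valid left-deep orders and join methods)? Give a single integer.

5200

Selinger DP over subsets of {A,B,C}:
  {A}: scan cost=400, card=400
  {C}: scan cost=150, card=150
  {B}: scan cost=200, card=200
  {AC}: card=2400; try (C,hash)→3200, (A,nl_idx)→3900, (A,merge)→5500, (C,merge)→5750, (C,nl_idx)→6000, (A,hash)→7500 …(+2); best=3200 via (C,hash)
  {AB}: card=400; try (A,nl_idx)→2400, (B,hash)→4000, (B,nl_idx)→4000, (A,merge)→6000, (B,merge)→6200, (A,hash)→7600 …(+2); best=2400 via (A,nl_idx)
  {ABC}: card=2400; try (C,hash)→5200, (C,merge)→7750, (C,nl_idx)→8000, (B,hash)→8800, (B,nl_idx)→24800, (B,merge)→36200 …(+2); best=5200 via (C,hash)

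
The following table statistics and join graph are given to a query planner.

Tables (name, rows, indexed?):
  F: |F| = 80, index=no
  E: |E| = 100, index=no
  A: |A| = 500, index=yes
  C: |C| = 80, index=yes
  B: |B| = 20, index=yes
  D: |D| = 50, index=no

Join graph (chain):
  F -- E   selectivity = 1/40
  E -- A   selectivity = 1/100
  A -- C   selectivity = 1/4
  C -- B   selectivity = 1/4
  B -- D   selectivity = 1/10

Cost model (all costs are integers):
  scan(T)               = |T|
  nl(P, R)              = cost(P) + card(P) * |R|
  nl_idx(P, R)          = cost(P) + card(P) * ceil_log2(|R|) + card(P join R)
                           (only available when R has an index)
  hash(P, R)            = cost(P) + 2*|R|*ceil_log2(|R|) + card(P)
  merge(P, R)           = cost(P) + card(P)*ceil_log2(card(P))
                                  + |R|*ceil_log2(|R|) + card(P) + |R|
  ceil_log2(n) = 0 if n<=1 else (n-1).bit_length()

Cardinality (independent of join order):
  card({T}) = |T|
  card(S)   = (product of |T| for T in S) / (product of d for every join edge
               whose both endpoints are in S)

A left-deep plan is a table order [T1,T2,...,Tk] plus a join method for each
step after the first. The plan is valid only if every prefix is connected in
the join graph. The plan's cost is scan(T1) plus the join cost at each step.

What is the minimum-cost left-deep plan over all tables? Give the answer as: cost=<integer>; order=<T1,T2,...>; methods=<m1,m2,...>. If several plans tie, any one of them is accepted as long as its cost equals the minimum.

Selinger DP (subsets sized 1..n):
  {F}: scan cost=80, card=80
  {E}: scan cost=100, card=100
  {A}: scan cost=500, card=500
  {C}: scan cost=80, card=80
  {B}: scan cost=20, card=20
  {D}: scan cost=50, card=50
  {EF}: card=200; try (F,hash)→1320, (E,merge)→1520, (F,merge)→1540, (E,hash)→1560, (E,nl)→8080, (F,nl)→8100; best=1320 via (F,hash)
  {AE}: card=500; try (A,nl_idx)→1500, (E,hash)→2400, (A,merge)→5900, (E,merge)→6300, (A,hash)→9200, (A,nl)→50100 …(+1); best=1500 via (A,nl_idx)
  {AC}: card=10000; try (C,hash)→2120, (A,merge)→5720, (C,merge)→6140, (A,hash)→9160, (A,nl_idx)→10800, (C,nl_idx)→14000 …(+2); best=2120 via (C,hash)
  {BC}: card=400; try (B,hash)→360, (C,nl_idx)→560, (C,merge)→780, (B,merge)→840, (B,nl_idx)→880, (C,hash)→1160 …(+2); best=360 via (B,hash)
  {BD}: card=100; try (B,hash)→300, (B,nl_idx)→400, (D,merge)→490, (B,merge)→520, (D,hash)→640, (D,nl)→1020 …(+1); best=300 via (B,hash)
  {AEF}: card=1000; try (F,hash)→3120, (A,nl_idx)→4120, (F,merge)→7140, (A,merge)→8120, (A,hash)→10520, (F,nl)→41500 …(+1); best=3120 via (F,hash)
  {ACE}: card=10000; try (C,hash)→3120, (C,merge)→7140, (E,hash)→13520, (C,nl_idx)→15000, (C,nl)→41500, (E,merge)→152920 …(+1); best=3120 via (C,hash)
  {ABC}: card=50000; try (A,merge)→9360, (A,hash)→9760, (B,hash)→12320, (A,nl_idx)→53960, (B,nl_idx)→102120, (B,merge)→152240 …(+2); best=9360 via (A,merge)
  {BCD}: card=2000; try (D,hash)→1360, (C,hash)→1520, (C,merge)→1740, (C,nl_idx)→3000, (D,merge)→4710, (C,nl)→8300 …(+1); best=1360 via (D,hash)
  {ACEF}: card=20000; try (C,hash)→5240, (F,hash)→14240, (C,merge)→14760, (C,nl_idx)→30120, (C,nl)→83120, (F,merge)→153760 …(+1); best=5240 via (C,hash)
  {ABCE}: card=50000; try (B,hash)→13320, (E,hash)→60760, (B,nl_idx)→103120, (B,merge)→153240, (B,nl)→203120, (E,merge)→860160 …(+1); best=13320 via (B,hash)
  {ABCD}: card=250000; try (A,hash)→12360, (A,merge)→30360, (D,hash)→59960, (A,nl_idx)→269360, (D,merge)→859710, (A,nl)→1001360 …(+1); best=12360 via (A,hash)
  {ABCEF}: card=100000; try (B,hash)→25440, (F,hash)→64440, (B,nl_idx)→205240, (B,merge)→325360, (B,nl)→405240, (F,merge)→863960 …(+1); best=25440 via (B,hash)
  {ABCDE}: card=250000; try (D,hash)→63920, (E,hash)→263760, (D,merge)→863670, (D,nl)→2513320, (E,merge)→4763160, (E,nl)→25012360; best=63920 via (D,hash)
  {ABCDEF}: card=500000; try (D,hash)→126040, (F,hash)→315040, (D,merge)→1825790, (F,merge)→4814560, (D,nl)→5025440, (F,nl)→20063920; best=126040 via (D,hash)

cost=126040; order=E,A,F,C,B,D; methods=nl_idx,hash,hash,hash,hash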